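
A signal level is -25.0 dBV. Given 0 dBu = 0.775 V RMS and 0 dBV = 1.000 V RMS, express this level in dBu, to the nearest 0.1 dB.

The offset between the scales is 20·log₁₀(0.775/1.000) = −2.214 dB.
So dBu = -25.0 + 2.214 = -22.8 dBu.

-22.8 dBu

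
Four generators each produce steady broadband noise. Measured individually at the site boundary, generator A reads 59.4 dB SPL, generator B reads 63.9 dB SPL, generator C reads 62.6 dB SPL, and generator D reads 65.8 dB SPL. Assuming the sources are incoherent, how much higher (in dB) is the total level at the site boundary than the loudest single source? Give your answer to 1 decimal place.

Add the sources as powers (linear), then convert back to dB:
L_total = 10·log₁₀(10^(59.4/10) + 10^(63.9/10) + 10^(62.6/10) + 10^(65.8/10)) = 69.52 dB SPL.
Excess over the loudest (65.8 dB): 69.52 − 65.8 = 3.7 dB.

3.7 dB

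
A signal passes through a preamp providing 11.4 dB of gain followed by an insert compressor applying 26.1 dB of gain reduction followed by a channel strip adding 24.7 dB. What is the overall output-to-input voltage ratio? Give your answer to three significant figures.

Net gain = 11.4 + (−26.1) + 24.7 = 10.0 dB.
Voltage ratio = 10^(10.0/20) = 3.16.

3.16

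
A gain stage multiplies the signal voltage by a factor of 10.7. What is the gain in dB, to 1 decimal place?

20.6 dB

For a voltage ratio, dB = 20·log₁₀(V₂/V₁).
20·log₁₀(10.7) = 20.6 dB.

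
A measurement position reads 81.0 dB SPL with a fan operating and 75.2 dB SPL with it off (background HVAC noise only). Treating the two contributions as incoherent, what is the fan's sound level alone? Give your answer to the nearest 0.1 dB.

79.7 dB SPL

Background correction is a power subtraction:
L_src = 10·log₁₀(10^(81.0/10) − 10^(75.2/10)) = 10·log₁₀(92780000) = 79.7 dB SPL.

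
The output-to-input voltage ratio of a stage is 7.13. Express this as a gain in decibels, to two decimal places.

Voltage ratio → dB uses the 20·log₁₀ form:
20·log₁₀(7.13) = 17.06 dB.

17.06 dB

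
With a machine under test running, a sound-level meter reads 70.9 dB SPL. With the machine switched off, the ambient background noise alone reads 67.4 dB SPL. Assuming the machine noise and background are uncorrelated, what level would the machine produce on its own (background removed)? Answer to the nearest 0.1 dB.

68.3 dB SPL

Remove the background by subtracting linear intensities:
L_src = 10·log₁₀(10^(70.9/10) − 10^(67.4/10)) = 10·log₁₀(6807000) = 68.3 dB SPL.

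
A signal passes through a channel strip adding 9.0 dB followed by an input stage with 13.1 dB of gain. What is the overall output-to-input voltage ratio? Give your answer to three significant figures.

Net gain = 9.0 + 13.1 = 22.1 dB.
Voltage ratio = 10^(22.1/20) = 12.7.

12.7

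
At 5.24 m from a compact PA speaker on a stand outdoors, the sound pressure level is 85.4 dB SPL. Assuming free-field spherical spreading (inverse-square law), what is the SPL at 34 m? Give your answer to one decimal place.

69.2 dB SPL

Free-field point source: level drops by 20·log₁₀ of the distance ratio.
ΔL = −20·log₁₀(34/5.24) = -16.24 dB, so L₂ = 85.4 + (-16.24) = 69.2 dB SPL.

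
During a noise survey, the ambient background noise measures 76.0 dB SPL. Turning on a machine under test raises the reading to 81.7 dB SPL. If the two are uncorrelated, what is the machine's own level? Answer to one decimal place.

80.3 dB SPL

Background correction is a power subtraction:
L_src = 10·log₁₀(10^(81.7/10) − 10^(76.0/10)) = 10·log₁₀(108100000) = 80.3 dB SPL.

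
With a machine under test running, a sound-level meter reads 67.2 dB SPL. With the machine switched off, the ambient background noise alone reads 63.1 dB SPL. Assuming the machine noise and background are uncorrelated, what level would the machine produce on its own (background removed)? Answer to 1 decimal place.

Subtract intensities: L_src = 10·log₁₀(10^(L_total/10) − 10^(L_bg/10)).
L_src = 10·log₁₀(10^(67.2/10) − 10^(63.1/10)) = 10·log₁₀(3206000) = 65.1 dB SPL.

65.1 dB SPL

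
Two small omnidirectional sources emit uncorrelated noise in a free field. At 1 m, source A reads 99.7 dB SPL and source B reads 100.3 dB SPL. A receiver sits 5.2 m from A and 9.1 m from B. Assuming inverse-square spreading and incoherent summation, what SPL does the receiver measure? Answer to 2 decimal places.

At the listener: L_A = 99.7 − 20·log₁₀(5.2) = 85.380 dB; L_B = 100.3 − 20·log₁₀(9.1) = 81.119 dB.
Combined: 10·log₁₀(10^(85.380/10)+10^(81.119/10)) = 86.76 dB SPL.

86.76 dB SPL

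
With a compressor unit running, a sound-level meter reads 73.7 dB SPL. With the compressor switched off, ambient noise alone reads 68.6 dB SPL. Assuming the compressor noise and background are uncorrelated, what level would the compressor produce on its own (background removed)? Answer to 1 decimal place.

Background correction is a power subtraction:
L_src = 10·log₁₀(10^(73.7/10) − 10^(68.6/10)) = 10·log₁₀(16200000) = 72.1 dB SPL.

72.1 dB SPL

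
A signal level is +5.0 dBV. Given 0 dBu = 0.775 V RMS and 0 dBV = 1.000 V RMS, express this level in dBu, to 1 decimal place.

+7.2 dBu

The offset between the scales is 20·log₁₀(0.775/1.000) = −2.214 dB.
So dBu = +5.0 + 2.214 = +7.2 dBu.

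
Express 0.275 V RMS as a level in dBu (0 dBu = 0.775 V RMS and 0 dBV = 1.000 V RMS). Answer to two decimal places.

dBu = 20·log₁₀(V / 0.775 V).
20·log₁₀(0.275/0.775) = -9.00 dBu.

-9.00 dBu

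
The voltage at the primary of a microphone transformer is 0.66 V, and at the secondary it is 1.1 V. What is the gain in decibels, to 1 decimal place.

4.4 dB

Voltage ratio → dB uses the 20·log₁₀ form:
20·log₁₀(1.1/0.66) = 20·log₁₀(1.667) = 4.4 dB.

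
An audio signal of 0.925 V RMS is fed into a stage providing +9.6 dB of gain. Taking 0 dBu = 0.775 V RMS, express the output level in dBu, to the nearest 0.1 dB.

+11.1 dBu

Input level: 20·log₁₀(0.925/0.775) = 1.54 dBu.
Output: 1.54 + 9.6 = +11.1 dBu.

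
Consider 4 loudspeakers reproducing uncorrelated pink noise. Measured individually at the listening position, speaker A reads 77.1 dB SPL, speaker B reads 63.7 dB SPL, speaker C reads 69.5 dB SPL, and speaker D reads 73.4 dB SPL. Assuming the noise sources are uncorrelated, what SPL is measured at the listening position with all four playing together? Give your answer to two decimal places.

79.26 dB SPL

Add the sources as powers (linear), then convert back to dB:
L_total = 10·log₁₀(10^(77.1/10) + 10^(63.7/10) + 10^(69.5/10) + 10^(73.4/10)) = 10·log₁₀(84420000) = 79.26 dB SPL.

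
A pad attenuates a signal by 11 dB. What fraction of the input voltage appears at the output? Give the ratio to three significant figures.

Voltage ratio = 10^(dB/20).
10^(-11/20) = 10^(-0.5500) = 0.282.

0.282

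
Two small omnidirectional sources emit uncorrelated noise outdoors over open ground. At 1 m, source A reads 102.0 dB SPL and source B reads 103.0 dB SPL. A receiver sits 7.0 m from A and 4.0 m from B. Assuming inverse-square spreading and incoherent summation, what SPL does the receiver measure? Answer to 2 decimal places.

At the listener: L_A = 102.0 − 20·log₁₀(7.0) = 85.098 dB; L_B = 103.0 − 20·log₁₀(4.0) = 90.959 dB.
Combined: 10·log₁₀(10^(85.098/10)+10^(90.959/10)) = 91.96 dB SPL.

91.96 dB SPL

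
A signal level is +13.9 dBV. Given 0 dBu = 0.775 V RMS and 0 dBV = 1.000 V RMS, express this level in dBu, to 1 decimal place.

+16.1 dBu

The offset between the scales is 20·log₁₀(0.775/1.000) = −2.214 dB.
So dBu = +13.9 + 2.214 = +16.1 dBu.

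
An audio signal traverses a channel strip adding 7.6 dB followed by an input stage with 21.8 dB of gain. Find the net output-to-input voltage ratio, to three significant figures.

29.5

Net gain = 7.6 + 21.8 = 29.4 dB.
Voltage ratio = 10^(29.4/20) = 29.5.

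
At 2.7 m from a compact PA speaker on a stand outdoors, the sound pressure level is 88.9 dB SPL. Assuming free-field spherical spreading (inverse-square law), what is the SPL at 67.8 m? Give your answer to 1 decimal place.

For a point source in a free field, ΔL = −20·log₁₀(d₂/d₁).
ΔL = −20·log₁₀(67.8/2.7) = -28.00 dB, so L₂ = 88.9 + (-28.00) = 60.9 dB SPL.

60.9 dB SPL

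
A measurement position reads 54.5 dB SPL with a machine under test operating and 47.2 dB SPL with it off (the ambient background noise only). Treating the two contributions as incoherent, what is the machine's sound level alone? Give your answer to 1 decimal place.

Subtract intensities: L_src = 10·log₁₀(10^(L_total/10) − 10^(L_bg/10)).
L_src = 10·log₁₀(10^(54.5/10) − 10^(47.2/10)) = 10·log₁₀(229400) = 53.6 dB SPL.

53.6 dB SPL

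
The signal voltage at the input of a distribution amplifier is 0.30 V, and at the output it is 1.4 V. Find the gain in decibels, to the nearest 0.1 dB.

13.4 dB

For a voltage ratio, dB = 20·log₁₀(V₂/V₁).
20·log₁₀(1.4/0.30) = 20·log₁₀(4.667) = 13.4 dB.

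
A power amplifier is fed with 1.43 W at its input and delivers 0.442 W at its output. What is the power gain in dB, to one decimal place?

-5.1 dB

Power is a power quantity, so gain = 10·log₁₀(P_out/P_in).
10·log₁₀(0.442/1.43) = 10·log₁₀(0.3091) = -5.1 dB.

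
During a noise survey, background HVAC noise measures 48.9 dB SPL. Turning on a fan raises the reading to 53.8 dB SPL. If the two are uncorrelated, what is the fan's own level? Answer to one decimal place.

52.1 dB SPL

Background correction is a power subtraction:
L_src = 10·log₁₀(10^(53.8/10) − 10^(48.9/10)) = 10·log₁₀(162300) = 52.1 dB SPL.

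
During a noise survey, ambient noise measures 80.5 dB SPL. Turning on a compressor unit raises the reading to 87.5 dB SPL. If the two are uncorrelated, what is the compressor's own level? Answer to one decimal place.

86.5 dB SPL

Remove the background by subtracting linear intensities:
L_src = 10·log₁₀(10^(87.5/10) − 10^(80.5/10)) = 10·log₁₀(450100000) = 86.5 dB SPL.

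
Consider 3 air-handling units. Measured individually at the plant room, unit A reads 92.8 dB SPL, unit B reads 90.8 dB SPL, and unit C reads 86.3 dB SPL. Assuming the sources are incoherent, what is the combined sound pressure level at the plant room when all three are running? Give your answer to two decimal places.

95.48 dB SPL

Incoherent sources sum as intensities:
L_total = 10·log₁₀(10^(92.8/10) + 10^(90.8/10) + 10^(86.3/10)) = 10·log₁₀(3534000000) = 95.48 dB SPL.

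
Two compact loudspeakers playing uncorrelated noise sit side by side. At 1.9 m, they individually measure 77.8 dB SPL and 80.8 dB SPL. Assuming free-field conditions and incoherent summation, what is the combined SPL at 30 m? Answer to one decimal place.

Combined at 1.9 m: 10·log₁₀(10^(77.8/10)+10^(80.8/10)) = 82.56 dB SPL.
Then apply −20·log₁₀(30/1.9) = -23.97 dB → 58.6 dB SPL.

58.6 dB SPL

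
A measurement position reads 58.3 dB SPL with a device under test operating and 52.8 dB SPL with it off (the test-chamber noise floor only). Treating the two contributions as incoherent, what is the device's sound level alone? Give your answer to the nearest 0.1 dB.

56.9 dB SPL

Subtract intensities: L_src = 10·log₁₀(10^(L_total/10) − 10^(L_bg/10)).
L_src = 10·log₁₀(10^(58.3/10) − 10^(52.8/10)) = 10·log₁₀(485500) = 56.9 dB SPL.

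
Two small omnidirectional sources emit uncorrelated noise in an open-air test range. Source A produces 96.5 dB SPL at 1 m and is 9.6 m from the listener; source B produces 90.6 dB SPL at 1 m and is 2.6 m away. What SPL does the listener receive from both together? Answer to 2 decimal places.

83.39 dB SPL

At the listener: L_A = 96.5 − 20·log₁₀(9.6) = 76.855 dB; L_B = 90.6 − 20·log₁₀(2.6) = 82.301 dB.
Combined: 10·log₁₀(10^(76.855/10)+10^(82.301/10)) = 83.39 dB SPL.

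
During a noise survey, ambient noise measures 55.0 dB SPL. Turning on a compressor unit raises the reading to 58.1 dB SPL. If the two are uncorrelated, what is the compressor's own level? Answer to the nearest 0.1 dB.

Background correction is a power subtraction:
L_src = 10·log₁₀(10^(58.1/10) − 10^(55.0/10)) = 10·log₁₀(329400) = 55.2 dB SPL.

55.2 dB SPL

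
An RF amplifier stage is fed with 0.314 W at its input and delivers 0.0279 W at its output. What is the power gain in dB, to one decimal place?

Power is a power quantity, so gain = 10·log₁₀(P_out/P_in).
10·log₁₀(0.0279/0.314) = 10·log₁₀(0.08885) = -10.5 dB.

-10.5 dB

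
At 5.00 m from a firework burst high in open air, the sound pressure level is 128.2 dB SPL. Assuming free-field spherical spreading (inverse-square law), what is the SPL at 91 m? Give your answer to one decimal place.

For a point source in a free field, ΔL = −20·log₁₀(d₂/d₁).
ΔL = −20·log₁₀(91/5.00) = -25.20 dB, so L₂ = 128.2 + (-25.20) = 103.0 dB SPL.

103.0 dB SPL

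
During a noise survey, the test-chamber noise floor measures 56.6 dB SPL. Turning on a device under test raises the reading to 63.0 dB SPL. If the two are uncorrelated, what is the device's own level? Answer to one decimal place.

Background correction is a power subtraction:
L_src = 10·log₁₀(10^(63.0/10) − 10^(56.6/10)) = 10·log₁₀(1538000) = 61.9 dB SPL.

61.9 dB SPL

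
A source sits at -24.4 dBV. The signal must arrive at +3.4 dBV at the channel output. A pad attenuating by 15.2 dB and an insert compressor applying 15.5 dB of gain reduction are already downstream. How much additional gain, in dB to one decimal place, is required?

The required make-up gain is the shortfall in the dB sum.
G = +3.4 − (-24.4) + 15.2 + 15.5 = 58.5 dB.

58.5 dB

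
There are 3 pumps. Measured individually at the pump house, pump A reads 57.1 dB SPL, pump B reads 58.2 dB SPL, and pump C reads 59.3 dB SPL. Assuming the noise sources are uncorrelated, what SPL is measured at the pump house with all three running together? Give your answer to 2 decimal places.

63.06 dB SPL

Add the sources as powers (linear), then convert back to dB:
L_total = 10·log₁₀(10^(57.1/10) + 10^(58.2/10) + 10^(59.3/10)) = 10·log₁₀(2025000) = 63.06 dB SPL.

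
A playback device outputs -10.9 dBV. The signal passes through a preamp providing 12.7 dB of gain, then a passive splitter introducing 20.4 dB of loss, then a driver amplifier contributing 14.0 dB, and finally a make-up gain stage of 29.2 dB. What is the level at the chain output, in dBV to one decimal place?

+24.6 dBV

In dB, series stages simply add:
-10.9 + 12.7 − 20.4 + 14.0 + 29.2 = +24.6 dBV.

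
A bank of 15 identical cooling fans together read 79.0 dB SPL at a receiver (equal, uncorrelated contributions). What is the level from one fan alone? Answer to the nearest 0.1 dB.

15 equal incoherent sources add 10·log₁₀(15) = 11.76 dB over one source.
L_one = 79.0 − 11.76 = 67.2 dB SPL.

67.2 dB SPL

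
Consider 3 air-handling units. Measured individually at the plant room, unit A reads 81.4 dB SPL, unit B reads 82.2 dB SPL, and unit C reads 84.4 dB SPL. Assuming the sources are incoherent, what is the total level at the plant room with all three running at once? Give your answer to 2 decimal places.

Incoherent sources sum as intensities:
L_total = 10·log₁₀(10^(81.4/10) + 10^(82.2/10) + 10^(84.4/10)) = 10·log₁₀(579400000) = 87.63 dB SPL.

87.63 dB SPL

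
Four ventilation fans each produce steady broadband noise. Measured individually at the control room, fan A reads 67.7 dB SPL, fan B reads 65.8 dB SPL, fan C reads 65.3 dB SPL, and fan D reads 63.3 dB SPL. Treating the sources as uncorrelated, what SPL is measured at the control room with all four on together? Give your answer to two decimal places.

Incoherent sources sum as intensities:
L_total = 10·log₁₀(10^(67.7/10) + 10^(65.8/10) + 10^(65.3/10) + 10^(63.3/10)) = 10·log₁₀(15220000) = 71.82 dB SPL.

71.82 dB SPL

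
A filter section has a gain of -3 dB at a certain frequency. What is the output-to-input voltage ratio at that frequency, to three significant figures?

Voltage ratio = 10^(dB/20).
10^(-3/20) = 10^(-0.1500) = 0.708.

0.708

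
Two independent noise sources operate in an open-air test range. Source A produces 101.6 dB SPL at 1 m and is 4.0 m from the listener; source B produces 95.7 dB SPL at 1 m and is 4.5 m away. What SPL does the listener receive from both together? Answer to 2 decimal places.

90.36 dB SPL

At the listener: L_A = 101.6 − 20·log₁₀(4.0) = 89.559 dB; L_B = 95.7 − 20·log₁₀(4.5) = 82.636 dB.
Combined: 10·log₁₀(10^(89.559/10)+10^(82.636/10)) = 90.36 dB SPL.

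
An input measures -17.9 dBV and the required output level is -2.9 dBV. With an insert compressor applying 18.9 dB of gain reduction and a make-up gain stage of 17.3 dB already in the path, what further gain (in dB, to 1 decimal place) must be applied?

16.6 dB

The required make-up gain is the shortfall in the dB sum.
G = -2.9 − (-17.9) + 18.9 − 17.3 = 16.6 dB.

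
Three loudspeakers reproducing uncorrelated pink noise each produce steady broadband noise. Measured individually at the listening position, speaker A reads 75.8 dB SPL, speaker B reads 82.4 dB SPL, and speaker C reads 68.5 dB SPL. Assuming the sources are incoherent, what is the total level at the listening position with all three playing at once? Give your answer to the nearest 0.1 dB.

Uncorrelated sources add in intensity (power), not in dB.
L_total = 10·log₁₀(10^(75.8/10) + 10^(82.4/10) + 10^(68.5/10)) = 10·log₁₀(218900000) = 83.4 dB SPL.

83.4 dB SPL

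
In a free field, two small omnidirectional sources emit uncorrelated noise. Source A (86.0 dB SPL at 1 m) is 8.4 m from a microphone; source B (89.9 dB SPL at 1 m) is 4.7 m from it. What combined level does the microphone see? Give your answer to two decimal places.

At the listener: L_A = 86.0 − 20·log₁₀(8.4) = 67.514 dB; L_B = 89.9 − 20·log₁₀(4.7) = 76.458 dB.
Combined: 10·log₁₀(10^(67.514/10)+10^(76.458/10)) = 76.98 dB SPL.

76.98 dB SPL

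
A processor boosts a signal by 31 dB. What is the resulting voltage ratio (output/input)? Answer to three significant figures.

35.5

Voltage ratio = 10^(dB/20).
10^(31/20) = 10^(1.550) = 35.5.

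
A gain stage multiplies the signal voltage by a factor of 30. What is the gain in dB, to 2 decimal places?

Voltage ratio → dB uses the 20·log₁₀ form:
20·log₁₀(30) = 29.54 dB.

29.54 dB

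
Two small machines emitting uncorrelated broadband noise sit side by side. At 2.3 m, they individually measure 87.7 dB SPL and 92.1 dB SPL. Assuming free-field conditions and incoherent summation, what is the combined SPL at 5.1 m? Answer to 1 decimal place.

86.5 dB SPL

Combined at 2.3 m: 10·log₁₀(10^(87.7/10)+10^(92.1/10)) = 93.45 dB SPL.
Then apply −20·log₁₀(5.1/2.3) = -6.92 dB → 86.5 dB SPL.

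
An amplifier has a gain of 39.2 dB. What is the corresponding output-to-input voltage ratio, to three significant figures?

91.2

Voltage ratio = 10^(dB/20).
10^(39.2/20) = 10^(1.960) = 91.2.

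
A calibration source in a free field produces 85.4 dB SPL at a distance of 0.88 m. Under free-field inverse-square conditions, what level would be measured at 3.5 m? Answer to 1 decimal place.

For a point source in a free field, ΔL = −20·log₁₀(d₂/d₁).
ΔL = −20·log₁₀(3.5/0.88) = -11.99 dB, so L₂ = 85.4 + (-11.99) = 73.4 dB SPL.

73.4 dB SPL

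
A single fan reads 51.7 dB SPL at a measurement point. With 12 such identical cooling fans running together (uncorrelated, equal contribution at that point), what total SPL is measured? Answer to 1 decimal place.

62.5 dB SPL

12 equal incoherent sources raise the level by 10·log₁₀(12) = 10.79 dB.
L_total = 51.7 + 10.79 = 62.5 dB SPL.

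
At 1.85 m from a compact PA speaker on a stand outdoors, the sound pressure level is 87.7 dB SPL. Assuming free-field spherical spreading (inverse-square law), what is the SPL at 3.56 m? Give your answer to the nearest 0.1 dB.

Inverse-square spreading gives ΔL = −20·log₁₀(d₂/d₁).
ΔL = −20·log₁₀(3.56/1.85) = -5.69 dB, so L₂ = 87.7 + (-5.69) = 82.0 dB SPL.

82.0 dB SPL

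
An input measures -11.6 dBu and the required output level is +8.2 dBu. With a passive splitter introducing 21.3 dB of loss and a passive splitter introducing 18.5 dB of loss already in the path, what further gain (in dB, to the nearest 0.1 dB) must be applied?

59.6 dB

The required make-up gain is the shortfall in the dB sum.
G = +8.2 − (-11.6) + 21.3 + 18.5 = 59.6 dB.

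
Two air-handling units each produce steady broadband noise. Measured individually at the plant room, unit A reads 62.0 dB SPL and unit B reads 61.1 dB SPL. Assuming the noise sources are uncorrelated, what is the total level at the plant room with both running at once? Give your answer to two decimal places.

Incoherent sources sum as intensities:
L_total = 10·log₁₀(10^(62.0/10) + 10^(61.1/10)) = 10·log₁₀(2873000) = 64.58 dB SPL.

64.58 dB SPL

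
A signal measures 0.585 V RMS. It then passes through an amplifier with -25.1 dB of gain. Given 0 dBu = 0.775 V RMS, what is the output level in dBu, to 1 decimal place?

Input level: 20·log₁₀(0.585/0.775) = -2.44 dBu.
Output: -2.44 − 25.1 = -27.5 dBu.

-27.5 dBu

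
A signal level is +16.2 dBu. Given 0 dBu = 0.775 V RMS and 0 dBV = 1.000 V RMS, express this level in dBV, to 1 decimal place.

The offset between the scales is 20·log₁₀(0.775/1.000) = −2.214 dB.
So dBV = +16.2 − 2.214 = +14.0 dBV.

+14.0 dBV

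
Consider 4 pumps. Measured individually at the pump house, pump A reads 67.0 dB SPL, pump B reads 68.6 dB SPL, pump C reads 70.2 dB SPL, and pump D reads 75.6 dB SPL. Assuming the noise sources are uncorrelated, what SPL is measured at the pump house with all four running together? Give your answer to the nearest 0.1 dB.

Add the sources as powers (linear), then convert back to dB:
L_total = 10·log₁₀(10^(67.0/10) + 10^(68.6/10) + 10^(70.2/10) + 10^(75.6/10)) = 10·log₁₀(59040000) = 77.7 dB SPL.

77.7 dB SPL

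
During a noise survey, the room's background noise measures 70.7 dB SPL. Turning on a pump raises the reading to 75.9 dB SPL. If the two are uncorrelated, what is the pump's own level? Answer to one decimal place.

74.3 dB SPL

Remove the background by subtracting linear intensities:
L_src = 10·log₁₀(10^(75.9/10) − 10^(70.7/10)) = 10·log₁₀(27160000) = 74.3 dB SPL.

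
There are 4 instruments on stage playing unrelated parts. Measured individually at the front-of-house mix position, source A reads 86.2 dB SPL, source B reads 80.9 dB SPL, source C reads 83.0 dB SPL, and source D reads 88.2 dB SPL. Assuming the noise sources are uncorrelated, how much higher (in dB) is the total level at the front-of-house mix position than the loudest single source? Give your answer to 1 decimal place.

3.3 dB

Uncorrelated sources add in intensity (power), not in dB.
L_total = 10·log₁₀(10^(86.2/10) + 10^(80.9/10) + 10^(83.0/10) + 10^(88.2/10)) = 91.46 dB SPL.
Excess over the loudest (88.2 dB): 91.46 − 88.2 = 3.3 dB.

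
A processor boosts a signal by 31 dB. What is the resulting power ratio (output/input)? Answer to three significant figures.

Power ratio = 10^(dB/10).
10^(31/10) = 10^(3.100) = 1260.

1260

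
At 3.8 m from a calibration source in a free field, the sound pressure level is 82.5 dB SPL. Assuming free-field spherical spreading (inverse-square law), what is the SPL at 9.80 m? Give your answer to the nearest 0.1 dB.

74.3 dB SPL

For a point source in a free field, ΔL = −20·log₁₀(d₂/d₁).
ΔL = −20·log₁₀(9.80/3.8) = -8.23 dB, so L₂ = 82.5 + (-8.23) = 74.3 dB SPL.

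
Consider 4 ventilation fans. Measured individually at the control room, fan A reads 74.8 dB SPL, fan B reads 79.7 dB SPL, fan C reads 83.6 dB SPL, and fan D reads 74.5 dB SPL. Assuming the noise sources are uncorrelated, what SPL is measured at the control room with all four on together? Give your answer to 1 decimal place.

85.8 dB SPL

Uncorrelated sources add in intensity (power), not in dB.
L_total = 10·log₁₀(10^(74.8/10) + 10^(79.7/10) + 10^(83.6/10) + 10^(74.5/10)) = 10·log₁₀(380800000) = 85.8 dB SPL.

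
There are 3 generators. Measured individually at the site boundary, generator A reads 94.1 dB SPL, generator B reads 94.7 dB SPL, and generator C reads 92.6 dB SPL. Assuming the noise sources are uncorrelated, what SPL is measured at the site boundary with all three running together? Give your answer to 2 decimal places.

98.66 dB SPL

Uncorrelated sources add in intensity (power), not in dB.
L_total = 10·log₁₀(10^(94.1/10) + 10^(94.7/10) + 10^(92.6/10)) = 10·log₁₀(7341000000) = 98.66 dB SPL.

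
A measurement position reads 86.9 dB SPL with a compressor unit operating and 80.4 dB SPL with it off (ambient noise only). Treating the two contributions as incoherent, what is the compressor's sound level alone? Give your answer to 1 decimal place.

85.8 dB SPL

Remove the background by subtracting linear intensities:
L_src = 10·log₁₀(10^(86.9/10) − 10^(80.4/10)) = 10·log₁₀(380100000) = 85.8 dB SPL.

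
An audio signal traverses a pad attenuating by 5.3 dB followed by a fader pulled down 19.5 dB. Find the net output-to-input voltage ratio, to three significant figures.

Net gain = (−5.3) + (−19.5) = -24.8 dB.
Voltage ratio = 10^(-24.8/20) = 0.0575.

0.0575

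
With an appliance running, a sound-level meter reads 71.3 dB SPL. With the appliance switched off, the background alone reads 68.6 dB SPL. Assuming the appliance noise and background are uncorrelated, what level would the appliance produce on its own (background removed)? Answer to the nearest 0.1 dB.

Background correction is a power subtraction:
L_src = 10·log₁₀(10^(71.3/10) − 10^(68.6/10)) = 10·log₁₀(6245000) = 68.0 dB SPL.

68.0 dB SPL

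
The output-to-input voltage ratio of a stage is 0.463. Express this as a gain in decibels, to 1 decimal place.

Voltage ratio → dB uses the 20·log₁₀ form:
20·log₁₀(0.463) = -6.7 dB.

-6.7 dB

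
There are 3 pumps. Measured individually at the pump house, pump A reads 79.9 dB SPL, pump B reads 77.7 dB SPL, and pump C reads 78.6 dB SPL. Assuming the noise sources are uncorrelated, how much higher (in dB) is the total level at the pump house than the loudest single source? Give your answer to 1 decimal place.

Incoherent sources sum as intensities:
L_total = 10·log₁₀(10^(79.9/10) + 10^(77.7/10) + 10^(78.6/10)) = 83.60 dB SPL.
Excess over the loudest (79.9 dB): 83.60 − 79.9 = 3.7 dB.

3.7 dB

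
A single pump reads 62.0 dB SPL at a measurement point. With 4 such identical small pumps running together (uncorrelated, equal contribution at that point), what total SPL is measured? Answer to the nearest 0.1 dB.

4 equal incoherent sources raise the level by 10·log₁₀(4) = 6.02 dB.
L_total = 62.0 + 6.02 = 68.0 dB SPL.

68.0 dB SPL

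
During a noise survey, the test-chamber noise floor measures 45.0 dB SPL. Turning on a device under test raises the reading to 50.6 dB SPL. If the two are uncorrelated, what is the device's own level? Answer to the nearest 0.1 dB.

Background correction is a power subtraction:
L_src = 10·log₁₀(10^(50.6/10) − 10^(45.0/10)) = 10·log₁₀(83190) = 49.2 dB SPL.

49.2 dB SPL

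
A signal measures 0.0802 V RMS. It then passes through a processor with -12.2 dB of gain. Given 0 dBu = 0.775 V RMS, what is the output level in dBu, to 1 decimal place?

Input level: 20·log₁₀(0.0802/0.775) = -19.70 dBu.
Output: -19.70 − 12.2 = -31.9 dBu.

-31.9 dBu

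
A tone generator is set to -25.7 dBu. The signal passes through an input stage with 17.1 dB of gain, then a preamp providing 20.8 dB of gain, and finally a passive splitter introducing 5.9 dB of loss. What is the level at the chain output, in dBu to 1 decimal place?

In dB, series stages simply add:
-25.7 + 17.1 + 20.8 − 5.9 = +6.3 dBu.

+6.3 dBu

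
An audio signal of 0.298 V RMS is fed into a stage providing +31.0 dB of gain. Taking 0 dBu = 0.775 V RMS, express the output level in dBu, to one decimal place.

Input level: 20·log₁₀(0.298/0.775) = -8.30 dBu.
Output: -8.30 + 31.0 = +22.7 dBu.

+22.7 dBu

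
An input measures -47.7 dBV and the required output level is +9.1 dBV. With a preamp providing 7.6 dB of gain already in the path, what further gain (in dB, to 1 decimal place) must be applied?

The required make-up gain is the shortfall in the dB sum.
G = +9.1 − (-47.7) − 7.6 = 49.2 dB.

49.2 dB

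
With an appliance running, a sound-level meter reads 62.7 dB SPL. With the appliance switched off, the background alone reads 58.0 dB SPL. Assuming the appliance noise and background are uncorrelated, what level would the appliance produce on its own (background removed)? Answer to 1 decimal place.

Remove the background by subtracting linear intensities:
L_src = 10·log₁₀(10^(62.7/10) − 10^(58.0/10)) = 10·log₁₀(1231000) = 60.9 dB SPL.

60.9 dB SPL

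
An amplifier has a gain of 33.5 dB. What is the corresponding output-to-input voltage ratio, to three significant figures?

47.3

Voltage ratio = 10^(dB/20).
10^(33.5/20) = 10^(1.675) = 47.3.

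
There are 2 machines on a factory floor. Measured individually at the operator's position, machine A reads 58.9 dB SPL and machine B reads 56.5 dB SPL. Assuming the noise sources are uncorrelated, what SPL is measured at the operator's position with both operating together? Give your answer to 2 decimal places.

60.87 dB SPL

Incoherent sources sum as intensities:
L_total = 10·log₁₀(10^(58.9/10) + 10^(56.5/10)) = 10·log₁₀(1223000) = 60.87 dB SPL.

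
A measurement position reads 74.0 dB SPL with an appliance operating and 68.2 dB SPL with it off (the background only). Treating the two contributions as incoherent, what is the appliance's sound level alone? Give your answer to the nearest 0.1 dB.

72.7 dB SPL

Subtract intensities: L_src = 10·log₁₀(10^(L_total/10) − 10^(L_bg/10)).
L_src = 10·log₁₀(10^(74.0/10) − 10^(68.2/10)) = 10·log₁₀(18510000) = 72.7 dB SPL.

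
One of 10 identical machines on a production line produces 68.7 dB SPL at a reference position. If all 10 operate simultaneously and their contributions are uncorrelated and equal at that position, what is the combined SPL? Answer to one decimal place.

78.7 dB SPL

10 equal incoherent sources raise the level by 10·log₁₀(10) = 10.00 dB.
L_total = 68.7 + 10.00 = 78.7 dB SPL.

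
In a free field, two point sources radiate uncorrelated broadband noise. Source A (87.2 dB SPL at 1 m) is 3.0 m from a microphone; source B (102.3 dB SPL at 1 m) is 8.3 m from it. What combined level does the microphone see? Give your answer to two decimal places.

At the listener: L_A = 87.2 − 20·log₁₀(3.0) = 77.658 dB; L_B = 102.3 − 20·log₁₀(8.3) = 83.918 dB.
Combined: 10·log₁₀(10^(77.658/10)+10^(83.918/10)) = 84.84 dB SPL.

84.84 dB SPL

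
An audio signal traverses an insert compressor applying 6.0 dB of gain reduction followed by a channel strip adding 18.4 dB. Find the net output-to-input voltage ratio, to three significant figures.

4.17

Net gain = (−6.0) + 18.4 = 12.4 dB.
Voltage ratio = 10^(12.4/20) = 4.17.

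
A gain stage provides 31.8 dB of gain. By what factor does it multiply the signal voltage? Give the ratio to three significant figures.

38.9

Voltage ratio = 10^(dB/20).
10^(31.8/20) = 10^(1.590) = 38.9.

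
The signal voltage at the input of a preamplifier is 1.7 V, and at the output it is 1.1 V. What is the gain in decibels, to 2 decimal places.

For a voltage ratio, dB = 20·log₁₀(V₂/V₁).
20·log₁₀(1.1/1.7) = 20·log₁₀(0.6471) = -3.78 dB.

-3.78 dB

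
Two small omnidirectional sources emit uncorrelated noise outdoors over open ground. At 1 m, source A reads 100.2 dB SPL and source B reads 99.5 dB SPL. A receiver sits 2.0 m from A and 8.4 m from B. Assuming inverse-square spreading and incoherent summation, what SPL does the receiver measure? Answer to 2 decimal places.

94.38 dB SPL

At the listener: L_A = 100.2 − 20·log₁₀(2.0) = 94.179 dB; L_B = 99.5 − 20·log₁₀(8.4) = 81.014 dB.
Combined: 10·log₁₀(10^(94.179/10)+10^(81.014/10)) = 94.38 dB SPL.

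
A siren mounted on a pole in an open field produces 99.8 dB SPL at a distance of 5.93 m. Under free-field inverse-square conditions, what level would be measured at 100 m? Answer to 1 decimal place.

Free-field point source: level drops by 20·log₁₀ of the distance ratio.
ΔL = −20·log₁₀(100/5.93) = -24.54 dB, so L₂ = 99.8 + (-24.54) = 75.3 dB SPL.

75.3 dB SPL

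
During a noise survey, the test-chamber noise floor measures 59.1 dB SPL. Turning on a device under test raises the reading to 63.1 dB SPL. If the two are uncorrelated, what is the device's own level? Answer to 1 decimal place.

Background correction is a power subtraction:
L_src = 10·log₁₀(10^(63.1/10) − 10^(59.1/10)) = 10·log₁₀(1229000) = 60.9 dB SPL.

60.9 dB SPL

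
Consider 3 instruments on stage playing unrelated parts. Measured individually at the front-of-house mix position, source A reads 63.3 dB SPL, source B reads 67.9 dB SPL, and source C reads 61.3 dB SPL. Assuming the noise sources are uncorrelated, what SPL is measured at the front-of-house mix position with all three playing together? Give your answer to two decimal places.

69.85 dB SPL

Uncorrelated sources add in intensity (power), not in dB.
L_total = 10·log₁₀(10^(63.3/10) + 10^(67.9/10) + 10^(61.3/10)) = 10·log₁₀(9653000) = 69.85 dB SPL.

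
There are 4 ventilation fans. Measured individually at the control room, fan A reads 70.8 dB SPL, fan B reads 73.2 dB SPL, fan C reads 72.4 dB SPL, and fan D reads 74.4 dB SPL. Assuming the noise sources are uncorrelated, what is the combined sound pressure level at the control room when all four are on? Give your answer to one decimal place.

Add the sources as powers (linear), then convert back to dB:
L_total = 10·log₁₀(10^(70.8/10) + 10^(73.2/10) + 10^(72.4/10) + 10^(74.4/10)) = 10·log₁₀(77840000) = 78.9 dB SPL.

78.9 dB SPL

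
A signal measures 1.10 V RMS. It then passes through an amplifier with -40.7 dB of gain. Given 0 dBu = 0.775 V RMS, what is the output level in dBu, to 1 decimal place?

Input level: 20·log₁₀(1.10/0.775) = 3.04 dBu.
Output: 3.04 − 40.7 = -37.7 dBu.

-37.7 dBu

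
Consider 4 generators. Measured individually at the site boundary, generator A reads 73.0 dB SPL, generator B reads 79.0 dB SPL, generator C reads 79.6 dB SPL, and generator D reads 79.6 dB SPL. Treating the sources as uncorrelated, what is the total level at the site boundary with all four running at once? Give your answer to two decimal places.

Uncorrelated sources add in intensity (power), not in dB.
L_total = 10·log₁₀(10^(73.0/10) + 10^(79.0/10) + 10^(79.6/10) + 10^(79.6/10)) = 10·log₁₀(281800000) = 84.50 dB SPL.

84.50 dB SPL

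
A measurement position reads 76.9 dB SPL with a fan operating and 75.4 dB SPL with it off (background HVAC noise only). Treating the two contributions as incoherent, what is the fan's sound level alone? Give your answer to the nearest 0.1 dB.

71.6 dB SPL

Remove the background by subtracting linear intensities:
L_src = 10·log₁₀(10^(76.9/10) − 10^(75.4/10)) = 10·log₁₀(14300000) = 71.6 dB SPL.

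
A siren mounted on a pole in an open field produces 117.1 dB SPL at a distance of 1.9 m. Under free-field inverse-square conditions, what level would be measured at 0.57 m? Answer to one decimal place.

Inverse-square spreading gives ΔL = −20·log₁₀(d₂/d₁).
ΔL = −20·log₁₀(0.57/1.9) = 10.46 dB, so L₂ = 117.1 + (10.46) = 127.6 dB SPL.

127.6 dB SPL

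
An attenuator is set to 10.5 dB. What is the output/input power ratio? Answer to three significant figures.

Power ratio = 10^(dB/10).
10^(-10.5/10) = 10^(-1.050) = 0.0891.

0.0891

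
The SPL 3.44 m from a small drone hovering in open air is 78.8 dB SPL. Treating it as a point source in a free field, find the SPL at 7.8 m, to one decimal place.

71.7 dB SPL

Inverse-square spreading gives ΔL = −20·log₁₀(d₂/d₁).
ΔL = −20·log₁₀(7.8/3.44) = -7.11 dB, so L₂ = 78.8 + (-7.11) = 71.7 dB SPL.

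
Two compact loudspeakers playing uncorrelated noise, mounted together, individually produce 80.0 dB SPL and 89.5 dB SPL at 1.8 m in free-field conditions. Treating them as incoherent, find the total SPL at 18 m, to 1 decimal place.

Combined at 1.8 m: 10·log₁₀(10^(80.0/10)+10^(89.5/10)) = 89.96 dB SPL.
Then apply −20·log₁₀(18/1.8) = -20.00 dB → 70.0 dB SPL.

70.0 dB SPL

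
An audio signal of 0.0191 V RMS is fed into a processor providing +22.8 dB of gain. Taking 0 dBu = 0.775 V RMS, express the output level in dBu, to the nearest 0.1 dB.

-9.4 dBu

Input level: 20·log₁₀(0.0191/0.775) = -32.17 dBu.
Output: -32.17 + 22.8 = -9.4 dBu.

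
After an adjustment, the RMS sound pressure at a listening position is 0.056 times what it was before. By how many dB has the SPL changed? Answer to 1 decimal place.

SPL change from a pressure ratio uses the 20·log₁₀ form:
20·log₁₀(0.056) = -25.0 dB.

-25.0 dB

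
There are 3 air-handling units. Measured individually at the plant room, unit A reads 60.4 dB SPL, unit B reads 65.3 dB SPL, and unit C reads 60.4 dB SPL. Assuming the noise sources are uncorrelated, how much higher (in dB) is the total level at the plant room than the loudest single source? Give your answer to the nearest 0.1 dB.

Add the sources as powers (linear), then convert back to dB:
L_total = 10·log₁₀(10^(60.4/10) + 10^(65.3/10) + 10^(60.4/10)) = 67.47 dB SPL.
Excess over the loudest (65.3 dB): 67.47 − 65.3 = 2.2 dB.

2.2 dB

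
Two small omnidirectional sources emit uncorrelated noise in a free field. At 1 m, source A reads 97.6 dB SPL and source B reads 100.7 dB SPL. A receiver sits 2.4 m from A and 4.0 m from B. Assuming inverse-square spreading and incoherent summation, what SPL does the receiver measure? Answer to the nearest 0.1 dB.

92.4 dB SPL

At the listener: L_A = 97.6 − 20·log₁₀(2.4) = 90.00 dB; L_B = 100.7 − 20·log₁₀(4.0) = 88.66 dB.
Combined: 10·log₁₀(10^(90.00/10)+10^(88.66/10)) = 92.4 dB SPL.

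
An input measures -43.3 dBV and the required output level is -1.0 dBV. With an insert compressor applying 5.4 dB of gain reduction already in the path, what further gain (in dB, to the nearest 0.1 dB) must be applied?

47.7 dB

The required make-up gain is the shortfall in the dB sum.
G = -1.0 − (-43.3) + 5.4 = 47.7 dB.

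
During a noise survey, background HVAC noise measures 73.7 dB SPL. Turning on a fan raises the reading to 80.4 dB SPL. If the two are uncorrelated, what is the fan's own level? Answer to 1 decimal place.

Background correction is a power subtraction:
L_src = 10·log₁₀(10^(80.4/10) − 10^(73.7/10)) = 10·log₁₀(86210000) = 79.4 dB SPL.

79.4 dB SPL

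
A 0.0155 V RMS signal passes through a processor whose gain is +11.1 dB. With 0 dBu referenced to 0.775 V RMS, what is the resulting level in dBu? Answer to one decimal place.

-22.9 dBu

Input level: 20·log₁₀(0.0155/0.775) = -33.98 dBu.
Output: -33.98 + 11.1 = -22.9 dBu.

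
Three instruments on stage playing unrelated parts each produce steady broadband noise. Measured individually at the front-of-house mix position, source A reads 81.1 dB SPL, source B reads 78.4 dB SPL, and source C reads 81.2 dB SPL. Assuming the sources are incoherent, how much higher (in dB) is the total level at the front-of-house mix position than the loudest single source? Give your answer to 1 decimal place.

Uncorrelated sources add in intensity (power), not in dB.
L_total = 10·log₁₀(10^(81.1/10) + 10^(78.4/10) + 10^(81.2/10)) = 85.18 dB SPL.
Excess over the loudest (81.2 dB): 85.18 − 81.2 = 4.0 dB.

4.0 dB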